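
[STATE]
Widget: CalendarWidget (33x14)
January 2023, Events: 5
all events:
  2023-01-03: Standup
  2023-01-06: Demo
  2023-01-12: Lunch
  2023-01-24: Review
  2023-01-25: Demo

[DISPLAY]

           January 2023          
Mo Tu We Th Fr Sa Su             
                   1             
 2  3*  4  5  6*  7  8           
 9 10 11 12* 13 14 15            
16 17 18 19 20 21 22             
23 24* 25* 26 27 28 29           
30 31                            
                                 
                                 
                                 
                                 
                                 
                                 


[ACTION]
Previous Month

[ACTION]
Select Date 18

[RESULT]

          December 2022          
Mo Tu We Th Fr Sa Su             
          1  2  3  4             
 5  6  7  8  9 10 11             
12 13 14 15 16 17 [18]           
19 20 21 22 23 24 25             
26 27 28 29 30 31                
                                 
                                 
                                 
                                 
                                 
                                 
                                 


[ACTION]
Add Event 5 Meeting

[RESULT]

          December 2022          
Mo Tu We Th Fr Sa Su             
          1  2  3  4             
 5*  6  7  8  9 10 11            
12 13 14 15 16 17 [18]           
19 20 21 22 23 24 25             
26 27 28 29 30 31                
                                 
                                 
                                 
                                 
                                 
                                 
                                 


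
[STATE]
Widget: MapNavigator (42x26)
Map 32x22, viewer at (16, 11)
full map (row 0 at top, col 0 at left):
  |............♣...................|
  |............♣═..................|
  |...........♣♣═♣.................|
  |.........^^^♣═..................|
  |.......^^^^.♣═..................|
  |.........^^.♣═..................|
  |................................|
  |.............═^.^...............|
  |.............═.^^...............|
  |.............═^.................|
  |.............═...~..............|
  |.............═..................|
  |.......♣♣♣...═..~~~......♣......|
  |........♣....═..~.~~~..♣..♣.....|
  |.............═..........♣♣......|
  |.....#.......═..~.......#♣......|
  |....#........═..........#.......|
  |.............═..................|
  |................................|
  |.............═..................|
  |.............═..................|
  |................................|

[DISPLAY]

                                          
                                          
     ............♣...................     
     ............♣═..................     
     ...........♣♣═♣.................     
     .........^^^♣═..................     
     .......^^^^.♣═..................     
     .........^^.♣═..................     
     ................................     
     .............═^.^...............     
     .............═.^^...............     
     .............═^.................     
     .............═...~..............     
     .............═..@...............     
     .......♣♣♣...═..~~~......♣......     
     ........♣....═..~.~~~..♣..♣.....     
     .............═..........♣♣......     
     .....#.......═..~.......#♣......     
     ....#........═..........#.......     
     .............═..................     
     ................................     
     .............═..................     
     .............═..................     
     ................................     
                                          
                                          


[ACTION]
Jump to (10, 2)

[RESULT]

                                          
                                          
                                          
                                          
                                          
                                          
                                          
                                          
                                          
                                          
                                          
           ............♣..................
           ............♣═.................
           ..........@♣♣═♣................
           .........^^^♣═.................
           .......^^^^.♣═.................
           .........^^.♣═.................
           ...............................
           .............═^.^..............
           .............═.^^..............
           .............═^................
           .............═...~.............
           .............═.................
           .......♣♣♣...═..~~~......♣.....
           ........♣....═..~.~~~..♣..♣....
           .............═..........♣♣.....


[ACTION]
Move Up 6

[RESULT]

                                          
                                          
                                          
                                          
                                          
                                          
                                          
                                          
                                          
                                          
                                          
                                          
                                          
           ..........@.♣..................
           ............♣═.................
           ...........♣♣═♣................
           .........^^^♣═.................
           .......^^^^.♣═.................
           .........^^.♣═.................
           ...............................
           .............═^.^..............
           .............═.^^..............
           .............═^................
           .............═...~.............
           .............═.................
           .......♣♣♣...═..~~~......♣.....


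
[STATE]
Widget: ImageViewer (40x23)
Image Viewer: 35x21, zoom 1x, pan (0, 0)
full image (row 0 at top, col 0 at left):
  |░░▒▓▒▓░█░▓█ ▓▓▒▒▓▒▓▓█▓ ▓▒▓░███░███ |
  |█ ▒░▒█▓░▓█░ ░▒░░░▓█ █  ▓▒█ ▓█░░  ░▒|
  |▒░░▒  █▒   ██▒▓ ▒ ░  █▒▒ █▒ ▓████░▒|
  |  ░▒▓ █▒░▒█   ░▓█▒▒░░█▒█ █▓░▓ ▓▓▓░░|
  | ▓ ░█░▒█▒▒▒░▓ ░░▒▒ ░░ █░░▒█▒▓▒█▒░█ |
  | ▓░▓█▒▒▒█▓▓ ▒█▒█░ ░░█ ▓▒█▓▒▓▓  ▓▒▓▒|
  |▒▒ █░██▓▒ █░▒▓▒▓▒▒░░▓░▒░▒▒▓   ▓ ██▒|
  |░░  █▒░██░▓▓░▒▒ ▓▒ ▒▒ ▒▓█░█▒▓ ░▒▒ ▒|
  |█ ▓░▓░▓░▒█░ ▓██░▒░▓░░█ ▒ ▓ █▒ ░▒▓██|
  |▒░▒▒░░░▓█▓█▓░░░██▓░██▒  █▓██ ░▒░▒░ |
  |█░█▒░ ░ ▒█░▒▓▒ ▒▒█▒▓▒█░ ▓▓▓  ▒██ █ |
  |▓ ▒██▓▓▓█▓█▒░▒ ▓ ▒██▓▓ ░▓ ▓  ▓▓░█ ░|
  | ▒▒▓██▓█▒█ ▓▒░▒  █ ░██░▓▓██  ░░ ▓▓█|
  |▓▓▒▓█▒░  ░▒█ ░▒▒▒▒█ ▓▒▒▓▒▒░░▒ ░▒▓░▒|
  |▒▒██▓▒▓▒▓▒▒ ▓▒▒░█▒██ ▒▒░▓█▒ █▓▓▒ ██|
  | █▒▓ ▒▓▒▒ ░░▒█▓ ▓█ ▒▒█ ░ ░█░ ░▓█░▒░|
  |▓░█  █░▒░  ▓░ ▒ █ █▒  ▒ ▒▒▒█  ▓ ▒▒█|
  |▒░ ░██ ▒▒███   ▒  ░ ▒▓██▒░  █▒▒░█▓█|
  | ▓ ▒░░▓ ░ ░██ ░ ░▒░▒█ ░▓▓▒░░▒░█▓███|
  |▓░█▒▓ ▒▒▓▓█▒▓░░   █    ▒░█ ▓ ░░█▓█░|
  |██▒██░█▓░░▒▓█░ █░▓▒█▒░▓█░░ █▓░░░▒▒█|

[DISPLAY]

░░▒▓▒▓░█░▓█ ▓▓▒▒▓▒▓▓█▓ ▓▒▓░███░███      
█ ▒░▒█▓░▓█░ ░▒░░░▓█ █  ▓▒█ ▓█░░  ░▒     
▒░░▒  █▒   ██▒▓ ▒ ░  █▒▒ █▒ ▓████░▒     
  ░▒▓ █▒░▒█   ░▓█▒▒░░█▒█ █▓░▓ ▓▓▓░░     
 ▓ ░█░▒█▒▒▒░▓ ░░▒▒ ░░ █░░▒█▒▓▒█▒░█      
 ▓░▓█▒▒▒█▓▓ ▒█▒█░ ░░█ ▓▒█▓▒▓▓  ▓▒▓▒     
▒▒ █░██▓▒ █░▒▓▒▓▒▒░░▓░▒░▒▒▓   ▓ ██▒     
░░  █▒░██░▓▓░▒▒ ▓▒ ▒▒ ▒▓█░█▒▓ ░▒▒ ▒     
█ ▓░▓░▓░▒█░ ▓██░▒░▓░░█ ▒ ▓ █▒ ░▒▓██     
▒░▒▒░░░▓█▓█▓░░░██▓░██▒  █▓██ ░▒░▒░      
█░█▒░ ░ ▒█░▒▓▒ ▒▒█▒▓▒█░ ▓▓▓  ▒██ █      
▓ ▒██▓▓▓█▓█▒░▒ ▓ ▒██▓▓ ░▓ ▓  ▓▓░█ ░     
 ▒▒▓██▓█▒█ ▓▒░▒  █ ░██░▓▓██  ░░ ▓▓█     
▓▓▒▓█▒░  ░▒█ ░▒▒▒▒█ ▓▒▒▓▒▒░░▒ ░▒▓░▒     
▒▒██▓▒▓▒▓▒▒ ▓▒▒░█▒██ ▒▒░▓█▒ █▓▓▒ ██     
 █▒▓ ▒▓▒▒ ░░▒█▓ ▓█ ▒▒█ ░ ░█░ ░▓█░▒░     
▓░█  █░▒░  ▓░ ▒ █ █▒  ▒ ▒▒▒█  ▓ ▒▒█     
▒░ ░██ ▒▒███   ▒  ░ ▒▓██▒░  █▒▒░█▓█     
 ▓ ▒░░▓ ░ ░██ ░ ░▒░▒█ ░▓▓▒░░▒░█▓███     
▓░█▒▓ ▒▒▓▓█▒▓░░   █    ▒░█ ▓ ░░█▓█░     
██▒██░█▓░░▒▓█░ █░▓▒█▒░▓█░░ █▓░░░▒▒█     
                                        
                                        


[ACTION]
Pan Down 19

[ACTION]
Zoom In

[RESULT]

▒▒░░▒▒▒▒░░░░░░▓▓██▓▓██▓▓░░░░░░████▓▓░░██
██░░██▒▒░░  ░░  ▒▒██░░▒▒▓▓▒▒  ▒▒▒▒██▒▒▓▓
██░░██▒▒░░  ░░  ▒▒██░░▒▒▓▓▒▒  ▒▒▒▒██▒▒▓▓
▓▓  ▒▒████▓▓▓▓▓▓██▓▓██▒▒░░▒▒  ▓▓  ▒▒████
▓▓  ▒▒████▓▓▓▓▓▓██▓▓██▒▒░░▒▒  ▓▓  ▒▒████
  ▒▒▒▒▓▓████▓▓██▒▒██  ▓▓▒▒░░▒▒    ██  ░░
  ▒▒▒▒▓▓████▓▓██▒▒██  ▓▓▒▒░░▒▒    ██  ░░
▓▓▓▓▒▒▓▓██▒▒░░    ░░▒▒██  ░░▒▒▒▒▒▒▒▒██  
▓▓▓▓▒▒▓▓██▒▒░░    ░░▒▒██  ░░▒▒▒▒▒▒▒▒██  
▒▒▒▒████▓▓▒▒▓▓▒▒▓▓▒▒▒▒  ▓▓▒▒▒▒░░██▒▒████
▒▒▒▒████▓▓▒▒▓▓▒▒▓▓▒▒▒▒  ▓▓▒▒▒▒░░██▒▒████
  ██▒▒▓▓  ▒▒▓▓▒▒▒▒  ░░░░▒▒██▓▓  ▓▓██  ▒▒
  ██▒▒▓▓  ▒▒▓▓▒▒▒▒  ░░░░▒▒██▓▓  ▓▓██  ▒▒
▓▓░░██    ██░░▒▒░░    ▓▓░░  ▒▒  ██  ██▒▒
▓▓░░██    ██░░▒▒░░    ▓▓░░  ▒▒  ██  ██▒▒
▒▒░░  ░░████  ▒▒▒▒██████      ▒▒    ░░  
▒▒░░  ░░████  ▒▒▒▒██████      ▒▒    ░░  
  ▓▓  ▒▒░░░░▓▓  ░░  ░░████  ░░  ░░▒▒░░▒▒
  ▓▓  ▒▒░░░░▓▓  ░░  ░░████  ░░  ░░▒▒░░▒▒
▓▓░░██▒▒▓▓  ▒▒▒▒▓▓▓▓██▒▒▓▓░░░░      ██  
▓▓░░██▒▒▓▓  ▒▒▒▒▓▓▓▓██▒▒▓▓░░░░      ██  
████▒▒████░░██▓▓░░░░▒▒▓▓██░░  ██░░▓▓▒▒██
████▒▒████░░██▓▓░░░░▒▒▓▓██░░  ██░░▓▓▒▒██


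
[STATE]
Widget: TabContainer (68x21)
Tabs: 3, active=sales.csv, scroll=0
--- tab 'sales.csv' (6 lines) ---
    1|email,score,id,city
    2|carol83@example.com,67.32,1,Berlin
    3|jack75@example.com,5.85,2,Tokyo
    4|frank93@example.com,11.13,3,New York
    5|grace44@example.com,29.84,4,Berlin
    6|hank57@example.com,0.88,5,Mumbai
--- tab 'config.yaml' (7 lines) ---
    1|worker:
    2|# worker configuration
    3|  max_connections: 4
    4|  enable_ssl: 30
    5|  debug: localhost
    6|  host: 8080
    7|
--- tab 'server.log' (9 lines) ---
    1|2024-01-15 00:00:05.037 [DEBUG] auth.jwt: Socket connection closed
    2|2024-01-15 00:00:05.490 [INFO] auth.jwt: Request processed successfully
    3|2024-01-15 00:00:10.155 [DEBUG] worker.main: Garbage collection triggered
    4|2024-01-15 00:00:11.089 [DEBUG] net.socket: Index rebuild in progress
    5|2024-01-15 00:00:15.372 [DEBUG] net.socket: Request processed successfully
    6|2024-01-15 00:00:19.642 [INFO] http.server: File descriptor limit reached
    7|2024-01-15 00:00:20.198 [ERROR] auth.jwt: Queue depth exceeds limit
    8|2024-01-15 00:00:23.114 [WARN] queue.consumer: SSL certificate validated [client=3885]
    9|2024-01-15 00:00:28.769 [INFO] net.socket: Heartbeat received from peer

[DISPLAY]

[sales.csv]│ config.yaml │ server.log                               
────────────────────────────────────────────────────────────────────
email,score,id,city                                                 
carol83@example.com,67.32,1,Berlin                                  
jack75@example.com,5.85,2,Tokyo                                     
frank93@example.com,11.13,3,New York                                
grace44@example.com,29.84,4,Berlin                                  
hank57@example.com,0.88,5,Mumbai                                    
                                                                    
                                                                    
                                                                    
                                                                    
                                                                    
                                                                    
                                                                    
                                                                    
                                                                    
                                                                    
                                                                    
                                                                    
                                                                    


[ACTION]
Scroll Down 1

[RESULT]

[sales.csv]│ config.yaml │ server.log                               
────────────────────────────────────────────────────────────────────
carol83@example.com,67.32,1,Berlin                                  
jack75@example.com,5.85,2,Tokyo                                     
frank93@example.com,11.13,3,New York                                
grace44@example.com,29.84,4,Berlin                                  
hank57@example.com,0.88,5,Mumbai                                    
                                                                    
                                                                    
                                                                    
                                                                    
                                                                    
                                                                    
                                                                    
                                                                    
                                                                    
                                                                    
                                                                    
                                                                    
                                                                    
                                                                    


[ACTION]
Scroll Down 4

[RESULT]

[sales.csv]│ config.yaml │ server.log                               
────────────────────────────────────────────────────────────────────
hank57@example.com,0.88,5,Mumbai                                    
                                                                    
                                                                    
                                                                    
                                                                    
                                                                    
                                                                    
                                                                    
                                                                    
                                                                    
                                                                    
                                                                    
                                                                    
                                                                    
                                                                    
                                                                    
                                                                    
                                                                    
                                                                    


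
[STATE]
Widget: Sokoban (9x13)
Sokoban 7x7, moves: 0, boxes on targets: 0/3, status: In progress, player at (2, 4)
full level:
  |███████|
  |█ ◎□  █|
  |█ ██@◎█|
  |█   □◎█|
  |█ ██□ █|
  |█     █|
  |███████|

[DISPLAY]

███████  
█ ◎□  █  
█ ██@◎█  
█   □◎█  
█ ██□ █  
█     █  
███████  
Moves: 0 
         
         
         
         
         


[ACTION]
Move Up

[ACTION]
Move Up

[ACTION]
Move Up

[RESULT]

███████  
█ ◎□@ █  
█ ██ ◎█  
█   □◎█  
█ ██□ █  
█     █  
███████  
Moves: 1 
         
         
         
         
         


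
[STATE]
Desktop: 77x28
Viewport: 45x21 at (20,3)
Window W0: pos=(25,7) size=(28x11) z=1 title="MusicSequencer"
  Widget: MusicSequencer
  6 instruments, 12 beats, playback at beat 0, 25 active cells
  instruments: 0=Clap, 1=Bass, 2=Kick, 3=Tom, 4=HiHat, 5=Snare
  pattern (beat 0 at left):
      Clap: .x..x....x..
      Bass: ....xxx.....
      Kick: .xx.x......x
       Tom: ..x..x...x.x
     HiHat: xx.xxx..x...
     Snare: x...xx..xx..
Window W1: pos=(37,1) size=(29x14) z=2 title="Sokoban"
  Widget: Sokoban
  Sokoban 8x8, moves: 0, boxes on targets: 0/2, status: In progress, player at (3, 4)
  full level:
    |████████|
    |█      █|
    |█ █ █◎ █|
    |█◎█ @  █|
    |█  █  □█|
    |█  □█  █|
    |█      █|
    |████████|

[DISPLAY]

                 ┠───────────────────────────
                 ┃████████                   
                 ┃█      █                   
                 ┃█ █ █◎ █                   
     ┏━━━━━━━━━━━┃█◎█ @  █                   
     ┃ MusicSeque┃█  █  □█                   
     ┠───────────┃█  □█  █                   
     ┃      ▼1234┃█      █                   
     ┃  Clap·█··█┃████████                   
     ┃  Bass····█┃Moves: 0  0/2              
     ┃  Kick·██·█┃                           
     ┃   Tom··█··┗━━━━━━━━━━━━━━━━━━━━━━━━━━━
     ┃ HiHat██·███··█···        ┃            
     ┃ Snare█···██··██··        ┃            
     ┗━━━━━━━━━━━━━━━━━━━━━━━━━━┛            
                                             
                                             
                                             
                                             
                                             
                                             


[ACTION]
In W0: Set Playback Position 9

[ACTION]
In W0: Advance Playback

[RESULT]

                 ┠───────────────────────────
                 ┃████████                   
                 ┃█      █                   
                 ┃█ █ █◎ █                   
     ┏━━━━━━━━━━━┃█◎█ @  █                   
     ┃ MusicSeque┃█  █  □█                   
     ┠───────────┃█  □█  █                   
     ┃      01234┃█      █                   
     ┃  Clap·█··█┃████████                   
     ┃  Bass····█┃Moves: 0  0/2              
     ┃  Kick·██·█┃                           
     ┃   Tom··█··┗━━━━━━━━━━━━━━━━━━━━━━━━━━━
     ┃ HiHat██·███··█···        ┃            
     ┃ Snare█···██··██··        ┃            
     ┗━━━━━━━━━━━━━━━━━━━━━━━━━━┛            
                                             
                                             
                                             
                                             
                                             
                                             


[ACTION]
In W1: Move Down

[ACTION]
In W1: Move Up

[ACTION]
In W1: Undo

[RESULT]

                 ┠───────────────────────────
                 ┃████████                   
                 ┃█      █                   
                 ┃█ █ █◎ █                   
     ┏━━━━━━━━━━━┃█◎█    █                   
     ┃ MusicSeque┃█  █@ □█                   
     ┠───────────┃█  □█  █                   
     ┃      01234┃█      █                   
     ┃  Clap·█··█┃████████                   
     ┃  Bass····█┃Moves: 1  0/2              
     ┃  Kick·██·█┃                           
     ┃   Tom··█··┗━━━━━━━━━━━━━━━━━━━━━━━━━━━
     ┃ HiHat██·███··█···        ┃            
     ┃ Snare█···██··██··        ┃            
     ┗━━━━━━━━━━━━━━━━━━━━━━━━━━┛            
                                             
                                             
                                             
                                             
                                             
                                             


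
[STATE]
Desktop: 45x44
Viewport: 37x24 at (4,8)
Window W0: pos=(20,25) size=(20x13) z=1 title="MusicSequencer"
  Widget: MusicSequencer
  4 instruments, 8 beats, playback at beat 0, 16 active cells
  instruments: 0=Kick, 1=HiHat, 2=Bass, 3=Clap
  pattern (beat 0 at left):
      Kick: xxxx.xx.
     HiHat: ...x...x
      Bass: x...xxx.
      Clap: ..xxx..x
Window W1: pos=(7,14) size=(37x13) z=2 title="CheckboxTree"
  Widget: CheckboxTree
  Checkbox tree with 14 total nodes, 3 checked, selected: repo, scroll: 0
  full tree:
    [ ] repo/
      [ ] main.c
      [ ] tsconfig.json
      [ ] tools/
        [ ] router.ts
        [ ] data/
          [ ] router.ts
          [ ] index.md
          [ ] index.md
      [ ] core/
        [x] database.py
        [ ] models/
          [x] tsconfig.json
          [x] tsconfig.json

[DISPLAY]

                                     
                                     
                                     
                                     
                                     
                                     
   ┏━━━━━━━━━━━━━━━━━━━━━━━━━━━━━━━━━
   ┃ CheckboxTree                    
   ┠─────────────────────────────────
   ┃>[-] repo/                       
   ┃   [ ] main.c                    
   ┃   [ ] tsconfig.json             
   ┃   [ ] tools/                    
   ┃     [ ] router.ts               
   ┃     [ ] data/                   
   ┃       [ ] router.ts             
   ┃       [ ] index.md              
   ┃       [ ] index.md              
   ┗━━━━━━━━━━━━━━━━━━━━━━━━━━━━━━━━━
                ┠──────────────────┨ 
                ┃      ▼1234567    ┃ 
                ┃  Kick████·██·    ┃ 
                ┃ HiHat···█···█    ┃ 
                ┃  Bass█···███·    ┃ 


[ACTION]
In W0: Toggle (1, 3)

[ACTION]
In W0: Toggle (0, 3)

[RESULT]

                                     
                                     
                                     
                                     
                                     
                                     
   ┏━━━━━━━━━━━━━━━━━━━━━━━━━━━━━━━━━
   ┃ CheckboxTree                    
   ┠─────────────────────────────────
   ┃>[-] repo/                       
   ┃   [ ] main.c                    
   ┃   [ ] tsconfig.json             
   ┃   [ ] tools/                    
   ┃     [ ] router.ts               
   ┃     [ ] data/                   
   ┃       [ ] router.ts             
   ┃       [ ] index.md              
   ┃       [ ] index.md              
   ┗━━━━━━━━━━━━━━━━━━━━━━━━━━━━━━━━━
                ┠──────────────────┨ 
                ┃      ▼1234567    ┃ 
                ┃  Kick███··██·    ┃ 
                ┃ HiHat·······█    ┃ 
                ┃  Bass█···███·    ┃ 


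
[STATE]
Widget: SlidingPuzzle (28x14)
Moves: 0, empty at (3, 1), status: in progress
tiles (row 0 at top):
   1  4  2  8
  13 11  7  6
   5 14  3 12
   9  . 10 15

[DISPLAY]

┌────┬────┬────┬────┐       
│  1 │  4 │  2 │  8 │       
├────┼────┼────┼────┤       
│ 13 │ 11 │  7 │  6 │       
├────┼────┼────┼────┤       
│  5 │ 14 │  3 │ 12 │       
├────┼────┼────┼────┤       
│  9 │    │ 10 │ 15 │       
└────┴────┴────┴────┘       
Moves: 0                    
                            
                            
                            
                            


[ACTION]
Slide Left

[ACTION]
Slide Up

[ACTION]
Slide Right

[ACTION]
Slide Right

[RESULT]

┌────┬────┬────┬────┐       
│  1 │  4 │  2 │  8 │       
├────┼────┼────┼────┤       
│ 13 │ 11 │  7 │  6 │       
├────┼────┼────┼────┤       
│  5 │ 14 │  3 │ 12 │       
├────┼────┼────┼────┤       
│    │  9 │ 10 │ 15 │       
└────┴────┴────┴────┘       
Moves: 3                    
                            
                            
                            
                            


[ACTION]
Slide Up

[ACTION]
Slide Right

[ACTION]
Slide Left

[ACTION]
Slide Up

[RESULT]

┌────┬────┬────┬────┐       
│  1 │  4 │  2 │  8 │       
├────┼────┼────┼────┤       
│ 13 │ 11 │  7 │  6 │       
├────┼────┼────┼────┤       
│  5 │ 14 │  3 │ 12 │       
├────┼────┼────┼────┤       
│  9 │    │ 10 │ 15 │       
└────┴────┴────┴────┘       
Moves: 4                    
                            
                            
                            
                            


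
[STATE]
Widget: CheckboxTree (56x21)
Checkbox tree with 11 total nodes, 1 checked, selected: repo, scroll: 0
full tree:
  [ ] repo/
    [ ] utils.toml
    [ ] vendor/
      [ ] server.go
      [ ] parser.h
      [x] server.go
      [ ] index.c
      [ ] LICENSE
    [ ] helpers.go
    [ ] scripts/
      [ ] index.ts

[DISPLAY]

>[-] repo/                                              
   [ ] utils.toml                                       
   [-] vendor/                                          
     [ ] server.go                                      
     [ ] parser.h                                       
     [x] server.go                                      
     [ ] index.c                                        
     [ ] LICENSE                                        
   [ ] helpers.go                                       
   [ ] scripts/                                         
     [ ] index.ts                                       
                                                        
                                                        
                                                        
                                                        
                                                        
                                                        
                                                        
                                                        
                                                        
                                                        


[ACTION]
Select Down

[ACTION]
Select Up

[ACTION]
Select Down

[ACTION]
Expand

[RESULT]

 [-] repo/                                              
>  [ ] utils.toml                                       
   [-] vendor/                                          
     [ ] server.go                                      
     [ ] parser.h                                       
     [x] server.go                                      
     [ ] index.c                                        
     [ ] LICENSE                                        
   [ ] helpers.go                                       
   [ ] scripts/                                         
     [ ] index.ts                                       
                                                        
                                                        
                                                        
                                                        
                                                        
                                                        
                                                        
                                                        
                                                        
                                                        


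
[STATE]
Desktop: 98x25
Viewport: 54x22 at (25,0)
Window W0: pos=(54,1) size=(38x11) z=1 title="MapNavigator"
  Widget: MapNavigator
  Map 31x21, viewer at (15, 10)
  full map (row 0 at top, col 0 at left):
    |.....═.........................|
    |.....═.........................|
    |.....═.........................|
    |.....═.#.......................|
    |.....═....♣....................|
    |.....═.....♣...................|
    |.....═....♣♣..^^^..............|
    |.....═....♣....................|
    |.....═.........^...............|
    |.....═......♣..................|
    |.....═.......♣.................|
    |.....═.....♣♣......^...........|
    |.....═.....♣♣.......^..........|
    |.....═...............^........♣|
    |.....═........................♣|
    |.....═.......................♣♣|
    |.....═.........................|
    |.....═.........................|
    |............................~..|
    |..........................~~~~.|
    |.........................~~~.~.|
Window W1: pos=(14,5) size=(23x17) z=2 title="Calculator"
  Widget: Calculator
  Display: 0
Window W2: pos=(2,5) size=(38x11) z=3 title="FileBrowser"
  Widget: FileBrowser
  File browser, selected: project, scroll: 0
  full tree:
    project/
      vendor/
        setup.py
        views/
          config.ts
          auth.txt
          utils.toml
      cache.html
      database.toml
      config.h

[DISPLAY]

                                                      
                             ┏━━━━━━━━━━━━━━━━━━━━━━━━
                             ┃ MapNavigator           
                             ┠────────────────────────
                             ┃   .....═....♣..........
━━━━━━━━━━━━━━┓              ┃   .....═.........^.....
              ┃              ┃   .....═......♣........
──────────────┨              ┃   .....═.......♣.@.....
              ┃              ┃   .....═.....♣♣......^.
              ┃              ┃   .....═.....♣♣.......^
              ┃              ┃   .....═...............
              ┃              ┗━━━━━━━━━━━━━━━━━━━━━━━━
              ┃                                       
              ┃                                       
              ┃                                       
━━━━━━━━━━━━━━┛                                       
= │ + │    ┃                                          
──┼───┤    ┃                                          
MR│ M+│    ┃                                          
──┴───┘    ┃                                          
           ┃                                          
━━━━━━━━━━━┛                                          


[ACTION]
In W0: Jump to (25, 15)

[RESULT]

                                                      
                             ┏━━━━━━━━━━━━━━━━━━━━━━━━
                             ┃ MapNavigator           
                             ┠────────────────────────
                             ┃....♣♣.......^..........
━━━━━━━━━━━━━━┓              ┃..............^........♣
              ┃              ┃.......................♣
──────────────┨              ┃..................@...♣♣
              ┃              ┃........................
              ┃              ┃........................
              ┃              ┃.....................~..
              ┃              ┗━━━━━━━━━━━━━━━━━━━━━━━━
              ┃                                       
              ┃                                       
              ┃                                       
━━━━━━━━━━━━━━┛                                       
= │ + │    ┃                                          
──┼───┤    ┃                                          
MR│ M+│    ┃                                          
──┴───┘    ┃                                          
           ┃                                          
━━━━━━━━━━━┛                                          


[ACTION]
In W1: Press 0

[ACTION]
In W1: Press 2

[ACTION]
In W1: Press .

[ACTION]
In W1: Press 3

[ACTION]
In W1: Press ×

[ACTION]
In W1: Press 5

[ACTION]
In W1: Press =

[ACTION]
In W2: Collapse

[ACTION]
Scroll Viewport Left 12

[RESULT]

                                                      
                                         ┏━━━━━━━━━━━━
                                         ┃ MapNavigato
                                         ┠────────────
                                         ┃....♣♣......
━━━━━━━━━━━━━━━━━━━━━━━━━━┓              ┃............
er                        ┃              ┃............
──────────────────────────┨              ┃............
ect/                      ┃              ┃............
                          ┃              ┃............
                          ┃              ┃............
                          ┃              ┗━━━━━━━━━━━━
                          ┃                           
                          ┃                           
                          ┃                           
━━━━━━━━━━━━━━━━━━━━━━━━━━┛                           
 ┃│ 0 │ . │ = │ + │    ┃                              
 ┃├───┼───┼───┼───┤    ┃                              
 ┃│ C │ MC│ MR│ M+│    ┃                              
 ┃└───┴───┴───┴───┘    ┃                              
 ┃                     ┃                              
 ┗━━━━━━━━━━━━━━━━━━━━━┛                              


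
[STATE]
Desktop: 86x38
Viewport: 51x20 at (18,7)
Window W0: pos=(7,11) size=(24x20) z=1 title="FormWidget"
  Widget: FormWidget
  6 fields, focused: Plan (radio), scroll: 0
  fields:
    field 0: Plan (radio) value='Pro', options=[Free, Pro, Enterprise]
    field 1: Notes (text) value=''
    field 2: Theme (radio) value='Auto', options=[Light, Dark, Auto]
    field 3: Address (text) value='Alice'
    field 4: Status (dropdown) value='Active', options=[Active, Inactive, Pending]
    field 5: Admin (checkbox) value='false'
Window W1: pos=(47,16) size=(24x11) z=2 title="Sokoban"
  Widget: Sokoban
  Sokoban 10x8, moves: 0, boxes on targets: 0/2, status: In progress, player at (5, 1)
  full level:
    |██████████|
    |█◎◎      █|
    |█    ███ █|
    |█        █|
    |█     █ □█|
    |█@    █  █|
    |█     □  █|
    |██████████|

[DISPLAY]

                                                   
                                                   
                                                   
                                                   
━━━━━━━━━━━━┓                                      
t           ┃                                      
────────────┨                                      
    ( ) Free┃                                      
    [      ]┃                                      
    ( ) Ligh┃                ┏━━━━━━━━━━━━━━━━━━━━━
    [Alice ]┃                ┃ Sokoban             
    [Activ▼]┃                ┠─────────────────────
    [ ]     ┃                ┃██████████           
            ┃                ┃█◎◎      █           
            ┃                ┃█    ███ █           
            ┃                ┃█        █           
            ┃                ┃█     █ □█           
            ┃                ┃█@    █  █           
            ┃                ┃█     □  █           
            ┃                ┗━━━━━━━━━━━━━━━━━━━━━


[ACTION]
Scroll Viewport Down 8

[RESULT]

    [      ]┃                                      
    ( ) Ligh┃                ┏━━━━━━━━━━━━━━━━━━━━━
    [Alice ]┃                ┃ Sokoban             
    [Activ▼]┃                ┠─────────────────────
    [ ]     ┃                ┃██████████           
            ┃                ┃█◎◎      █           
            ┃                ┃█    ███ █           
            ┃                ┃█        █           
            ┃                ┃█     █ □█           
            ┃                ┃█@    █  █           
            ┃                ┃█     □  █           
            ┃                ┗━━━━━━━━━━━━━━━━━━━━━
            ┃                                      
            ┃                                      
            ┃                                      
━━━━━━━━━━━━┛                                      
                                                   
                                                   
                                                   
                                                   


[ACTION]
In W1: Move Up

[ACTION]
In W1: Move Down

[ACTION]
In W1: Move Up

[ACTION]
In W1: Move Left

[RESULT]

    [      ]┃                                      
    ( ) Ligh┃                ┏━━━━━━━━━━━━━━━━━━━━━
    [Alice ]┃                ┃ Sokoban             
    [Activ▼]┃                ┠─────────────────────
    [ ]     ┃                ┃██████████           
            ┃                ┃█◎◎      █           
            ┃                ┃█    ███ █           
            ┃                ┃█        █           
            ┃                ┃█@    █ □█           
            ┃                ┃█     █  █           
            ┃                ┃█     □  █           
            ┃                ┗━━━━━━━━━━━━━━━━━━━━━
            ┃                                      
            ┃                                      
            ┃                                      
━━━━━━━━━━━━┛                                      
                                                   
                                                   
                                                   
                                                   
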